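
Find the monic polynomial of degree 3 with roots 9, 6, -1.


A monic polynomial with roots 9, 6, -1 is:
p(x) = (x - 9)(x - 6)(x + 1)
After multiplying by (x - 9): x - 9
After multiplying by (x - 6): x^2 - 15x + 54
After multiplying by (x + 1): x^3 - 14x^2 + 39x + 54

x^3 - 14x^2 + 39x + 54


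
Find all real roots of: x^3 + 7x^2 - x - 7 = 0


Let p(x) = x^3 + 7x^2 - x - 7. By the rational root theorem (leading coefficient 1), any rational root is an integer divisor of 7: try ±1, ±2, ... in turn.
Test x = 1: value = 0 ✓, so (x - 1) is a factor.
Synthetic division by (x - 1): bring down 1; 1(1) + 7 = 8; 8(1) - 1 = 7; 7(1) - 7 = 0 → quotient x^2 + 8x + 7, remainder 0.
Solve the quadratic x^2 + 8x + 7 = 0: discriminant = 8^2 - 4(1)(7) = 64 - 28 = 36.
sqrt(36) = 6, so x = (-8 ± 6)/2: x = -1 or x = -7.

x = -7, x = -1, x = 1


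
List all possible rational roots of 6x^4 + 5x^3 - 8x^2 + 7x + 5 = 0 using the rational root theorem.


Rational root theorem: possible roots are ±p/q where:
  p divides the constant term (5): p ∈ {1, 5}
  q divides the leading coefficient (6): q ∈ {1, 2, 3, 6}

All possible rational roots: -5, -5/2, -5/3, -1, -5/6, -1/2, -1/3, -1/6, 1/6, 1/3, 1/2, 5/6, 1, 5/3, 5/2, 5

-5, -5/2, -5/3, -1, -5/6, -1/2, -1/3, -1/6, 1/6, 1/3, 1/2, 5/6, 1, 5/3, 5/2, 5


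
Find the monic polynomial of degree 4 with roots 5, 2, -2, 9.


A monic polynomial with roots 5, 2, -2, 9 is:
p(x) = (x - 5)(x - 2)(x + 2)(x - 9)
After multiplying by (x - 5): x - 5
After multiplying by (x - 2): x^2 - 7x + 10
After multiplying by (x + 2): x^3 - 5x^2 - 4x + 20
After multiplying by (x - 9): x^4 - 14x^3 + 41x^2 + 56x - 180

x^4 - 14x^3 + 41x^2 + 56x - 180


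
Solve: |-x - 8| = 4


An absolute value equation |expr| = 4 gives two cases:
Case 1: -x - 8 = 4
  -x = 12, so x = -12
Case 2: -x - 8 = -4
  -x = 4, so x = -4

x = -12, x = -4


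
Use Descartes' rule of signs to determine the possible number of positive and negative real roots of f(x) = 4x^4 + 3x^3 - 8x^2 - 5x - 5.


Descartes' rule of signs:

For positive roots, count sign changes in f(x) = 4x^4 + 3x^3 - 8x^2 - 5x - 5:
Signs of coefficients: +, +, -, -, -
Number of sign changes: 1
Possible positive real roots: 1

For negative roots, examine f(-x) = 4x^4 - 3x^3 - 8x^2 + 5x - 5:
Signs of coefficients: +, -, -, +, -
Number of sign changes: 3
Possible negative real roots: 3, 1

Positive roots: 1; Negative roots: 3 or 1


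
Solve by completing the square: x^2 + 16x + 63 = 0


Start: x^2 + 16x + 63 = 0
Move constant: x^2 + 16x = -63
Half of 16 is 8, squared is 64
Add 64 to both sides: x^2 + 16x + 64 = 1
(x + 8)^2 = 1
x + 8 = ±1
x = -8 + 1 = -7 or x = -8 - 1 = -9

x = -9, x = -7


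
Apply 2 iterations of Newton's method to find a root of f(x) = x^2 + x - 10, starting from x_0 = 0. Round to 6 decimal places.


Newton's method: x_(n+1) = x_n - f(x_n)/f'(x_n)
f(x) = x^2 + x - 10
f'(x) = 2x + 1

Iteration 1:
  f(0.000000) = -10.000000
  f'(0.000000) = 1.000000
  x_1 = 0.000000 - (-10.000000)/(1.000000) = 10.000000

Iteration 2:
  f(10.000000) = 100.000000
  f'(10.000000) = 21.000000
  x_2 = 10.000000 - (100.000000)/(21.000000) = 5.238095

x_2 = 5.238095


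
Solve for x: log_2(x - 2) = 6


Convert to exponential form: x - 2 = 2^6 = 64
x = 64 + 2 = 66
Check: log_2(66 - 2) = log_2(64) = log_2(64) = 6 ✓

x = 66


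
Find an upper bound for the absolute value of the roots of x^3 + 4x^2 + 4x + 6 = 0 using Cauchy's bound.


Cauchy's bound: all roots r satisfy |r| <= 1 + max(|a_i/a_n|) for i = 0,...,n-1
where a_n is the leading coefficient.

Coefficients: [1, 4, 4, 6]
Leading coefficient a_n = 1
Ratios |a_i/a_n|: 4, 4, 6
Maximum ratio: 6
Cauchy's bound: |r| <= 1 + 6 = 7

Upper bound = 7


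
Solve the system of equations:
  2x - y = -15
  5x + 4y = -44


Using Cramer's rule:
Determinant D = (2)(4) - (5)(-1) = 8 + 5 = 13
Dx = (-15)(4) - (-44)(-1) = -60 - 44 = -104
Dy = (2)(-44) - (5)(-15) = -88 + 75 = -13
x = Dx/D = -104/13 = -8
y = Dy/D = -13/13 = -1

x = -8, y = -1


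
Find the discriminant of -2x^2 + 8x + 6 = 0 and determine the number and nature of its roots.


For ax^2 + bx + c = 0, discriminant D = b^2 - 4ac
Here a = -2, b = 8, c = 6
D = (8)^2 - 4(-2)(6) = 64 + 48 = 112

D = 112 > 0 but not a perfect square
The equation has 2 distinct real irrational roots.

Discriminant = 112, 2 distinct real irrational roots


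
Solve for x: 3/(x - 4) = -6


Multiply both sides by (x - 4): 3 = -6(x - 4)
Distribute: 3 = -6x + 24
-6x = 3 - 24 = -21
x = 7/2

x = 7/2


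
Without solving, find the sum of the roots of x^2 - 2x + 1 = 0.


By Vieta's formulas for ax^2 + bx + c = 0:
  Sum of roots = -b/a
  Product of roots = c/a

Here a = 1, b = -2, c = 1
Sum = -(-2)/1 = 2
Product = 1/1 = 1

Sum = 2


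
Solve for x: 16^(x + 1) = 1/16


Express both sides with the same base.
1/16 = 16^(-1)
Since the bases match, equate exponents: x + 1 = -1
So x = -1 - (1) = -2

x = -2


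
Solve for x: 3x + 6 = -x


Starting with: 3x + 6 = -x
Move all x terms to left: (3 + 1)x = 0 - 6
Simplify: 4x = -6
Divide both sides by 4: x = -3/2

x = -3/2


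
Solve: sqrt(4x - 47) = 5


Square both sides: 4x - 47 = 5^2 = 25
4x = 25 + 47 = 72
x = 18
Check: sqrt(4*18 - 47) = sqrt(25) = 5 ✓

x = 18


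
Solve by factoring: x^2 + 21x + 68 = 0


We need two numbers that multiply to 68 and add to 21.
Those numbers are 4 and 17 (since 4 * 17 = 68 and 4 + 17 = 21).
So x^2 + 21x + 68 = (x + 4)(x + 17) = 0
Setting each factor to zero: x = -4 or x = -17

x = -17, x = -4


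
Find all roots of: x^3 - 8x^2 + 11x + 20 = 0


Let p(x) = x^3 - 8x^2 + 11x + 20. By the rational root theorem (leading coefficient 1), any rational root is an integer divisor of 20: try ±1, ±2, ... in turn.
Test x = 1: value = 24 ≠ 0.
Test x = -1: value = 0 ✓, so (x + 1) is a factor.
Synthetic division by (x + 1): bring down 1; 1(-1) - 8 = -9; (-9)(-1) + 11 = 20; 20(-1) + 20 = 0 → quotient x^2 - 9x + 20, remainder 0.
Solve the quadratic x^2 - 9x + 20 = 0: discriminant = (-9)^2 - 4(1)(20) = 81 - 80 = 1.
sqrt(1) = 1, so x = (9 ± 1)/2: x = 5 or x = 4.
Collecting all roots found:

x = -1, x = 4, x = 5


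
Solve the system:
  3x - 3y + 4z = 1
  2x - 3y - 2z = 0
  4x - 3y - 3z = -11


Using Cramer's rule. Expand each determinant along the first row.
D  = 3*[(-3)*(-3) - (-2)*(-3)] - (-3)*[2*(-3) - (-2)*4] + 4*[2*(-3) - (-3)*4]
  = 3*(3) - (-3)*(2) + 4*(6) = 39
Dx = 1*[(-3)*(-3) - (-2)*(-3)] - (-3)*[0*(-3) - (-2)*(-11)] + 4*[0*(-3) - (-3)*(-11)]
  = 1*(3) - (-3)*(-22) + 4*(-33) = -195
Dy = 3*[0*(-3) - (-2)*(-11)] - 1*[2*(-3) - (-2)*4] + 4*[2*(-11) - 0*4]
  = 3*(-22) - 1*(2) + 4*(-22) = -156
Dz = 3*[(-3)*(-11) - 0*(-3)] - (-3)*[2*(-11) - 0*4] + 1*[2*(-3) - (-3)*4]
  = 3*(33) - (-3)*(-22) + 1*(6) = 39
x = Dx/D = -195/39 = -5, y = Dy/D = -156/39 = -4, z = Dz/D = 39/39 = 1
Check eq1: (3)(-5) + (-3)(-4) + (4)(1) = 1 = 1 ✓
Check eq2: (2)(-5) + (-3)(-4) + (-2)(1) = 0 = 0 ✓
Check eq3: (4)(-5) + (-3)(-4) + (-3)(1) = -11 = -11 ✓

x = -5, y = -4, z = 1


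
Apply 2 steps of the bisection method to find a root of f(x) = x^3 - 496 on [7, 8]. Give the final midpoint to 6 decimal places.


f(x) = x^3 - 496
f(7) = -153 < 0
f(8) = 16 > 0

Step 1: midpoint = (7.000000 + 8.000000)/2 = 7.500000
  f(7.500000) = -74.125000
  f(mid) < 0, so root is in [7.500000, 8.000000]

Step 2: midpoint = (7.500000 + 8.000000)/2 = 7.750000
  f(7.750000) = -30.515625
  f(mid) < 0, so root is in [7.750000, 8.000000]

midpoint = 7.750000


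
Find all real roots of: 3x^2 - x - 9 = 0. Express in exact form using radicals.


Using the quadratic formula: x = (-b ± sqrt(b^2 - 4ac)) / (2a)
Here a = 3, b = -1, c = -9
Discriminant = b^2 - 4ac = (-1)^2 - 4(3)(-9) = 1 + 108 = 109
Since discriminant = 109 > 0, there are two real roots.
x = (1 ± sqrt(109)) / 6
Numerically: x ≈ 1.9067 or x ≈ -1.5734

x = (1 + sqrt(109)) / 6 or x = (1 - sqrt(109)) / 6


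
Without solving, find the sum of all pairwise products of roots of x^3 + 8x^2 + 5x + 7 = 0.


By Vieta's formulas for x^3 + bx^2 + cx + d = 0:
  r1 + r2 + r3 = -b/a = -8
  r1*r2 + r1*r3 + r2*r3 = c/a = 5
  r1*r2*r3 = -d/a = -7


Sum of pairwise products = 5


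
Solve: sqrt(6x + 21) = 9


Square both sides: 6x + 21 = 9^2 = 81
6x = 81 - 21 = 60
x = 10
Check: sqrt(6*10 + 21) = sqrt(81) = 9 ✓

x = 10


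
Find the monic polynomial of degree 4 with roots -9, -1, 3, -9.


A monic polynomial with roots -9, -1, 3, -9 is:
p(x) = (x + 9)(x + 1)(x - 3)(x + 9)
After multiplying by (x + 9): x + 9
After multiplying by (x + 1): x^2 + 10x + 9
After multiplying by (x - 3): x^3 + 7x^2 - 21x - 27
After multiplying by (x + 9): x^4 + 16x^3 + 42x^2 - 216x - 243

x^4 + 16x^3 + 42x^2 - 216x - 243


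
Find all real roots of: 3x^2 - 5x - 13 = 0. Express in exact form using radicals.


Using the quadratic formula: x = (-b ± sqrt(b^2 - 4ac)) / (2a)
Here a = 3, b = -5, c = -13
Discriminant = b^2 - 4ac = (-5)^2 - 4(3)(-13) = 25 + 156 = 181
Since discriminant = 181 > 0, there are two real roots.
x = (5 ± sqrt(181)) / 6
Numerically: x ≈ 3.0756 or x ≈ -1.4089

x = (5 + sqrt(181)) / 6 or x = (5 - sqrt(181)) / 6


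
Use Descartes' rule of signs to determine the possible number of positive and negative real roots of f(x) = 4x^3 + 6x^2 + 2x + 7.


Descartes' rule of signs:

For positive roots, count sign changes in f(x) = 4x^3 + 6x^2 + 2x + 7:
Signs of coefficients: +, +, +, +
Number of sign changes: 0
Possible positive real roots: 0

For negative roots, examine f(-x) = -4x^3 + 6x^2 - 2x + 7:
Signs of coefficients: -, +, -, +
Number of sign changes: 3
Possible negative real roots: 3, 1

Positive roots: 0; Negative roots: 3 or 1


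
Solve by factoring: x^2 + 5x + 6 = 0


We need two numbers that multiply to 6 and add to 5.
Those numbers are 2 and 3 (since 2 * 3 = 6 and 2 + 3 = 5).
So x^2 + 5x + 6 = (x + 2)(x + 3) = 0
Setting each factor to zero: x = -2 or x = -3

x = -3, x = -2


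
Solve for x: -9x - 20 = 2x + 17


Starting with: -9x - 20 = 2x + 17
Move all x terms to left: (-9 - 2)x = 17 + 20
Simplify: -11x = 37
Divide both sides by -11: x = -37/11

x = -37/11


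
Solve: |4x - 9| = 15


An absolute value equation |expr| = 15 gives two cases:
Case 1: 4x - 9 = 15
  4x = 24, so x = 6
Case 2: 4x - 9 = -15
  4x = -6, so x = -3/2

x = -3/2, x = 6


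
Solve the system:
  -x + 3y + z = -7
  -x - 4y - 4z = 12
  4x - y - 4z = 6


Using Cramer's rule. Expand each determinant along the first row.
D  = (-1)*[(-4)*(-4) - (-4)*(-1)] - 3*[(-1)*(-4) - (-4)*4] + 1*[(-1)*(-1) - (-4)*4]
  = (-1)*(12) - 3*(20) + 1*(17) = -55
Dx = (-7)*[(-4)*(-4) - (-4)*(-1)] - 3*[12*(-4) - (-4)*6] + 1*[12*(-1) - (-4)*6]
  = (-7)*(12) - 3*(-24) + 1*(12) = 0
Dy = (-1)*[12*(-4) - (-4)*6] - (-7)*[(-1)*(-4) - (-4)*4] + 1*[(-1)*6 - 12*4]
  = (-1)*(-24) - (-7)*(20) + 1*(-54) = 110
Dz = (-1)*[(-4)*6 - 12*(-1)] - 3*[(-1)*6 - 12*4] + (-7)*[(-1)*(-1) - (-4)*4]
  = (-1)*(-12) - 3*(-54) + (-7)*(17) = 55
x = Dx/D = 0/-55 = 0, y = Dy/D = 110/-55 = -2, z = Dz/D = 55/-55 = -1
Check eq1: (-1)(0) + (3)(-2) + (1)(-1) = -7 = -7 ✓
Check eq2: (-1)(0) + (-4)(-2) + (-4)(-1) = 12 = 12 ✓
Check eq3: (4)(0) + (-1)(-2) + (-4)(-1) = 6 = 6 ✓

x = 0, y = -2, z = -1


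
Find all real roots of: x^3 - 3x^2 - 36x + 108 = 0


Let p(x) = x^3 - 3x^2 - 36x + 108. By the rational root theorem (leading coefficient 1), any rational root is an integer divisor of 108: try ±1, ±2, ... in turn.
Test x = 1: value = 70 ≠ 0.
Test x = -1: value = 140 ≠ 0.
Test x = 2: value = 32 ≠ 0.
Test x = -2: value = 160 ≠ 0.
Test x = 3: value = 0 ✓, so (x - 3) is a factor.
Synthetic division by (x - 3): bring down 1; 1(3) - 3 = 0; 0(3) - 36 = -36; (-36)(3) + 108 = 0 → quotient x^2 - 36, remainder 0.
Solve the quadratic x^2 - 36 = 0: discriminant = 0^2 - 4(1)(-36) = 0 + 144 = 144.
sqrt(144) = 12, so x = (0 ± 12)/2: x = 6 or x = -6.

x = -6, x = 3, x = 6


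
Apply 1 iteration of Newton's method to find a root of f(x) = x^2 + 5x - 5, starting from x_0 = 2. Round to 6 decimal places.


Newton's method: x_(n+1) = x_n - f(x_n)/f'(x_n)
f(x) = x^2 + 5x - 5
f'(x) = 2x + 5

Iteration 1:
  f(2.000000) = 9.000000
  f'(2.000000) = 9.000000
  x_1 = 2.000000 - (9.000000)/(9.000000) = 1.000000

x_1 = 1.000000


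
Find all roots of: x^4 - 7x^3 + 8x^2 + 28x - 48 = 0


Let p(x) = x^4 - 7x^3 + 8x^2 + 28x - 48. By the rational root theorem (leading coefficient 1), any rational root is an integer divisor of 48: try ±1, ±2, ... in turn.
Test x = 1: value = -18 ≠ 0.
Test x = -1: value = -60 ≠ 0.
Test x = 2: value = 0 ✓, so (x - 2) is a factor.
Synthetic division by (x - 2): bring down 1; 1(2) - 7 = -5; (-5)(2) + 8 = -2; (-2)(2) + 28 = 24; 24(2) - 48 = 0 → quotient x^3 - 5x^2 - 2x + 24, remainder 0.
Continue with the quotient x^3 - 5x^2 - 2x + 24 (candidates must divide 24; re-test x = 2 first in case it repeats).
Test x = 2: value = 8 ≠ 0.
Test x = -2: value = 0 ✓, so (x + 2) is a factor.
Synthetic division by (x + 2): bring down 1; 1(-2) - 5 = -7; (-7)(-2) - 2 = 12; 12(-2) + 24 = 0 → quotient x^2 - 7x + 12, remainder 0.
Solve the quadratic x^2 - 7x + 12 = 0: discriminant = (-7)^2 - 4(1)(12) = 49 - 48 = 1.
sqrt(1) = 1, so x = (7 ± 1)/2: x = 4 or x = 3.
Collecting all roots found:

x = -2, x = 2, x = 3, x = 4


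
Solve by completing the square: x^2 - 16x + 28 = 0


Start: x^2 - 16x + 28 = 0
Move constant: x^2 - 16x = -28
Half of -16 is -8, squared is 64
Add 64 to both sides: x^2 - 16x + 64 = 36
(x - 8)^2 = 36
x - 8 = ±6
x = 8 + 6 = 14 or x = 8 - 6 = 2

x = 2, x = 14


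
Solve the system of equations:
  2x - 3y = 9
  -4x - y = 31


Using Cramer's rule:
Determinant D = (2)(-1) - (-4)(-3) = -2 - 12 = -14
Dx = (9)(-1) - (31)(-3) = -9 + 93 = 84
Dy = (2)(31) - (-4)(9) = 62 + 36 = 98
x = Dx/D = 84/-14 = -6
y = Dy/D = 98/-14 = -7

x = -6, y = -7


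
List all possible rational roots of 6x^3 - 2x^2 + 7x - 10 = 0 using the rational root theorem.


Rational root theorem: possible roots are ±p/q where:
  p divides the constant term (-10): p ∈ {1, 2, 5, 10}
  q divides the leading coefficient (6): q ∈ {1, 2, 3, 6}

All possible rational roots: -10, -5, -10/3, -5/2, -2, -5/3, -1, -5/6, -2/3, -1/2, -1/3, -1/6, 1/6, 1/3, 1/2, 2/3, 5/6, 1, 5/3, 2, 5/2, 10/3, 5, 10

-10, -5, -10/3, -5/2, -2, -5/3, -1, -5/6, -2/3, -1/2, -1/3, -1/6, 1/6, 1/3, 1/2, 2/3, 5/6, 1, 5/3, 2, 5/2, 10/3, 5, 10


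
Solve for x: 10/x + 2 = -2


Subtract 2 from both sides: 10/x = -4
Multiply both sides by x: 10 = -4 * x
Divide by -4: x = -5/2

x = -5/2


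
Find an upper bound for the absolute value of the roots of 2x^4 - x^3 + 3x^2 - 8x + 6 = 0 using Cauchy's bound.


Cauchy's bound: all roots r satisfy |r| <= 1 + max(|a_i/a_n|) for i = 0,...,n-1
where a_n is the leading coefficient.

Coefficients: [2, -1, 3, -8, 6]
Leading coefficient a_n = 2
Ratios |a_i/a_n|: 1/2, 3/2, 4, 3
Maximum ratio: 4
Cauchy's bound: |r| <= 1 + 4 = 5

Upper bound = 5


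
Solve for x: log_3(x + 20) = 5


Convert to exponential form: x + 20 = 3^5 = 243
x = 243 - 20 = 223
Check: log_3(223 + 20) = log_3(243) = log_3(243) = 5 ✓

x = 223


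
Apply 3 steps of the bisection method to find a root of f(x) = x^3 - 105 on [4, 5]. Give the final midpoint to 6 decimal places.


f(x) = x^3 - 105
f(4) = -41 < 0
f(5) = 20 > 0

Step 1: midpoint = (4.000000 + 5.000000)/2 = 4.500000
  f(4.500000) = -13.875000
  f(mid) < 0, so root is in [4.500000, 5.000000]

Step 2: midpoint = (4.500000 + 5.000000)/2 = 4.750000
  f(4.750000) = 2.171875
  f(mid) > 0, so root is in [4.500000, 4.750000]

Step 3: midpoint = (4.500000 + 4.750000)/2 = 4.625000
  f(4.625000) = -6.068359
  f(mid) < 0, so root is in [4.625000, 4.750000]

midpoint = 4.625000


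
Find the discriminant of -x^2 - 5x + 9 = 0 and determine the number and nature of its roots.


For ax^2 + bx + c = 0, discriminant D = b^2 - 4ac
Here a = -1, b = -5, c = 9
D = (-5)^2 - 4(-1)(9) = 25 + 36 = 61

D = 61 > 0 but not a perfect square
The equation has 2 distinct real irrational roots.

Discriminant = 61, 2 distinct real irrational roots


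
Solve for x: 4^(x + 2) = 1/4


Express both sides with the same base.
1/4 = 4^(-1)
Since the bases match, equate exponents: x + 2 = -1
So x = -1 - (2) = -3

x = -3


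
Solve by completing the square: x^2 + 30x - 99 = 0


Start: x^2 + 30x - 99 = 0
Move constant: x^2 + 30x = 99
Half of 30 is 15, squared is 225
Add 225 to both sides: x^2 + 30x + 225 = 324
(x + 15)^2 = 324
x + 15 = ±18
x = -15 + 18 = 3 or x = -15 - 18 = -33

x = -33, x = 3


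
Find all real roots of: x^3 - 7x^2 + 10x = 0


The constant term is 0, so x = 0 is a root. Factor out x:
  x(x^2 - 7x + 10) = 0
Solve the quadratic x^2 - 7x + 10 = 0: discriminant = (-7)^2 - 4(1)(10) = 49 - 40 = 9.
sqrt(9) = 3, so x = (7 ± 3)/2: x = 5 or x = 2.

x = 0, x = 2, x = 5


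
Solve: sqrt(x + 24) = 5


Square both sides: x + 24 = 5^2 = 25
x = 25 - 24 = 1
x = 1
Check: sqrt(1*1 + 24) = sqrt(25) = 5 ✓

x = 1


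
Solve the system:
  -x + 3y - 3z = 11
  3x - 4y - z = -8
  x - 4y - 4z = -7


Using Cramer's rule. Expand each determinant along the first row.
D  = (-1)*[(-4)*(-4) - (-1)*(-4)] - 3*[3*(-4) - (-1)*1] + (-3)*[3*(-4) - (-4)*1]
  = (-1)*(12) - 3*(-11) + (-3)*(-8) = 45
Dx = 11*[(-4)*(-4) - (-1)*(-4)] - 3*[(-8)*(-4) - (-1)*(-7)] + (-3)*[(-8)*(-4) - (-4)*(-7)]
  = 11*(12) - 3*(25) + (-3)*(4) = 45
Dy = (-1)*[(-8)*(-4) - (-1)*(-7)] - 11*[3*(-4) - (-1)*1] + (-3)*[3*(-7) - (-8)*1]
  = (-1)*(25) - 11*(-11) + (-3)*(-13) = 135
Dz = (-1)*[(-4)*(-7) - (-8)*(-4)] - 3*[3*(-7) - (-8)*1] + 11*[3*(-4) - (-4)*1]
  = (-1)*(-4) - 3*(-13) + 11*(-8) = -45
x = Dx/D = 45/45 = 1, y = Dy/D = 135/45 = 3, z = Dz/D = -45/45 = -1
Check eq1: (-1)(1) + (3)(3) + (-3)(-1) = 11 = 11 ✓
Check eq2: (3)(1) + (-4)(3) + (-1)(-1) = -8 = -8 ✓
Check eq3: (1)(1) + (-4)(3) + (-4)(-1) = -7 = -7 ✓

x = 1, y = 3, z = -1


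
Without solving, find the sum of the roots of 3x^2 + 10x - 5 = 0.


By Vieta's formulas for ax^2 + bx + c = 0:
  Sum of roots = -b/a
  Product of roots = c/a

Here a = 3, b = 10, c = -5
Sum = -(10)/3 = -10/3
Product = -5/3 = -5/3

Sum = -10/3


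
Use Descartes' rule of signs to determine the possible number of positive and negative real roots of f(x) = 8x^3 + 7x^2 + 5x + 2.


Descartes' rule of signs:

For positive roots, count sign changes in f(x) = 8x^3 + 7x^2 + 5x + 2:
Signs of coefficients: +, +, +, +
Number of sign changes: 0
Possible positive real roots: 0

For negative roots, examine f(-x) = -8x^3 + 7x^2 - 5x + 2:
Signs of coefficients: -, +, -, +
Number of sign changes: 3
Possible negative real roots: 3, 1

Positive roots: 0; Negative roots: 3 or 1


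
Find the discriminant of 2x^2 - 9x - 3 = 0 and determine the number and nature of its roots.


For ax^2 + bx + c = 0, discriminant D = b^2 - 4ac
Here a = 2, b = -9, c = -3
D = (-9)^2 - 4(2)(-3) = 81 + 24 = 105

D = 105 > 0 but not a perfect square
The equation has 2 distinct real irrational roots.

Discriminant = 105, 2 distinct real irrational roots


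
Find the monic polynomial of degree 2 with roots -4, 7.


A monic polynomial with roots -4, 7 is:
p(x) = (x + 4)(x - 7)
After multiplying by (x + 4): x + 4
After multiplying by (x - 7): x^2 - 3x - 28

x^2 - 3x - 28


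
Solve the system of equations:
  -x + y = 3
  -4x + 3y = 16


Using Cramer's rule:
Determinant D = (-1)(3) - (-4)(1) = -3 + 4 = 1
Dx = (3)(3) - (16)(1) = 9 - 16 = -7
Dy = (-1)(16) - (-4)(3) = -16 + 12 = -4
x = Dx/D = -7/1 = -7
y = Dy/D = -4/1 = -4

x = -7, y = -4


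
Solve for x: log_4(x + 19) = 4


Convert to exponential form: x + 19 = 4^4 = 256
x = 256 - 19 = 237
Check: log_4(237 + 19) = log_4(256) = log_4(256) = 4 ✓

x = 237


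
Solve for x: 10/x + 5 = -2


Subtract 5 from both sides: 10/x = -7
Multiply both sides by x: 10 = -7 * x
Divide by -7: x = -10/7

x = -10/7


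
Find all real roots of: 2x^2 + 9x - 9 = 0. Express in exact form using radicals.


Using the quadratic formula: x = (-b ± sqrt(b^2 - 4ac)) / (2a)
Here a = 2, b = 9, c = -9
Discriminant = b^2 - 4ac = 9^2 - 4(2)(-9) = 81 + 72 = 153
Since discriminant = 153 > 0, there are two real roots.
x = (-9 ± 3*sqrt(17)) / 4
Numerically: x ≈ 0.8423 or x ≈ -5.3423

x = (-9 + 3*sqrt(17)) / 4 or x = (-9 - 3*sqrt(17)) / 4


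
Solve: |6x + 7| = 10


An absolute value equation |expr| = 10 gives two cases:
Case 1: 6x + 7 = 10
  6x = 3, so x = 1/2
Case 2: 6x + 7 = -10
  6x = -17, so x = -17/6

x = -17/6, x = 1/2


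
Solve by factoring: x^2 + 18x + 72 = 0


We need two numbers that multiply to 72 and add to 18.
Those numbers are 6 and 12 (since 6 * 12 = 72 and 6 + 12 = 18).
So x^2 + 18x + 72 = (x + 6)(x + 12) = 0
Setting each factor to zero: x = -6 or x = -12

x = -12, x = -6


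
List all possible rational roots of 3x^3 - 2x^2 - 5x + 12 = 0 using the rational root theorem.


Rational root theorem: possible roots are ±p/q where:
  p divides the constant term (12): p ∈ {1, 2, 3, 4, 6, 12}
  q divides the leading coefficient (3): q ∈ {1, 3}

All possible rational roots: -12, -6, -4, -3, -2, -4/3, -1, -2/3, -1/3, 1/3, 2/3, 1, 4/3, 2, 3, 4, 6, 12

-12, -6, -4, -3, -2, -4/3, -1, -2/3, -1/3, 1/3, 2/3, 1, 4/3, 2, 3, 4, 6, 12


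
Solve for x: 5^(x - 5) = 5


Express both sides with the same base.
5 = 5^1
Since the bases match, equate exponents: x - 5 = 1
So x = 1 - (-5) = 6

x = 6


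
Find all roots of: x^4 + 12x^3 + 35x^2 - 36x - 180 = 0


Let p(x) = x^4 + 12x^3 + 35x^2 - 36x - 180. By the rational root theorem (leading coefficient 1), any rational root is an integer divisor of 180: try ±1, ±2, ... in turn.
Test x = 1: value = -168 ≠ 0.
Test x = -1: value = -120 ≠ 0.
Test x = 2: value = 0 ✓, so (x - 2) is a factor.
Synthetic division by (x - 2): bring down 1; 1(2) + 12 = 14; 14(2) + 35 = 63; 63(2) - 36 = 90; 90(2) - 180 = 0 → quotient x^3 + 14x^2 + 63x + 90, remainder 0.
Continue with the quotient x^3 + 14x^2 + 63x + 90 (candidates must divide 90; re-test x = 2 first in case it repeats).
Test x = 2: value = 280 ≠ 0.
Test x = -2: value = 12 ≠ 0.
Test x = 3: value = 432 ≠ 0.
Test x = -3: value = 0 ✓, so (x + 3) is a factor.
Synthetic division by (x + 3): bring down 1; 1(-3) + 14 = 11; 11(-3) + 63 = 30; 30(-3) + 90 = 0 → quotient x^2 + 11x + 30, remainder 0.
Solve the quadratic x^2 + 11x + 30 = 0: discriminant = 11^2 - 4(1)(30) = 121 - 120 = 1.
sqrt(1) = 1, so x = (-11 ± 1)/2: x = -5 or x = -6.
Collecting all roots found:

x = -6, x = -5, x = -3, x = 2


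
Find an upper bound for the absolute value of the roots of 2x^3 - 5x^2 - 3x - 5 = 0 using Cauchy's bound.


Cauchy's bound: all roots r satisfy |r| <= 1 + max(|a_i/a_n|) for i = 0,...,n-1
where a_n is the leading coefficient.

Coefficients: [2, -5, -3, -5]
Leading coefficient a_n = 2
Ratios |a_i/a_n|: 5/2, 3/2, 5/2
Maximum ratio: 5/2
Cauchy's bound: |r| <= 1 + 5/2 = 7/2

Upper bound = 7/2


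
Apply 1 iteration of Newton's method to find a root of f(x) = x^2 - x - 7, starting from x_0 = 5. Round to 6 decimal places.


Newton's method: x_(n+1) = x_n - f(x_n)/f'(x_n)
f(x) = x^2 - x - 7
f'(x) = 2x - 1

Iteration 1:
  f(5.000000) = 13.000000
  f'(5.000000) = 9.000000
  x_1 = 5.000000 - (13.000000)/(9.000000) = 3.555556

x_1 = 3.555556


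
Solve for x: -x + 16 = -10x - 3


Starting with: -x + 16 = -10x - 3
Move all x terms to left: (-1 + 10)x = -3 - 16
Simplify: 9x = -19
Divide both sides by 9: x = -19/9

x = -19/9


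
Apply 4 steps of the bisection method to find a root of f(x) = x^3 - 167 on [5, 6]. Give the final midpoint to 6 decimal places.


f(x) = x^3 - 167
f(5) = -42 < 0
f(6) = 49 > 0

Step 1: midpoint = (5.000000 + 6.000000)/2 = 5.500000
  f(5.500000) = -0.625000
  f(mid) < 0, so root is in [5.500000, 6.000000]

Step 2: midpoint = (5.500000 + 6.000000)/2 = 5.750000
  f(5.750000) = 23.109375
  f(mid) > 0, so root is in [5.500000, 5.750000]

Step 3: midpoint = (5.500000 + 5.750000)/2 = 5.625000
  f(5.625000) = 10.978516
  f(mid) > 0, so root is in [5.500000, 5.625000]

Step 4: midpoint = (5.500000 + 5.625000)/2 = 5.562500
  f(5.562500) = 5.111572
  f(mid) > 0, so root is in [5.500000, 5.562500]

midpoint = 5.562500


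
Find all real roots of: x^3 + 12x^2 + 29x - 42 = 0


Let p(x) = x^3 + 12x^2 + 29x - 42. By the rational root theorem (leading coefficient 1), any rational root is an integer divisor of 42: try ±1, ±2, ... in turn.
Test x = 1: value = 0 ✓, so (x - 1) is a factor.
Synthetic division by (x - 1): bring down 1; 1(1) + 12 = 13; 13(1) + 29 = 42; 42(1) - 42 = 0 → quotient x^2 + 13x + 42, remainder 0.
Solve the quadratic x^2 + 13x + 42 = 0: discriminant = 13^2 - 4(1)(42) = 169 - 168 = 1.
sqrt(1) = 1, so x = (-13 ± 1)/2: x = -6 or x = -7.

x = -7, x = -6, x = 1


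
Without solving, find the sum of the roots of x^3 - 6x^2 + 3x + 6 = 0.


By Vieta's formulas for x^3 + bx^2 + cx + d = 0:
  r1 + r2 + r3 = -b/a = 6
  r1*r2 + r1*r3 + r2*r3 = c/a = 3
  r1*r2*r3 = -d/a = -6


Sum = 6


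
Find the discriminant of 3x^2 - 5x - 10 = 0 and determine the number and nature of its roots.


For ax^2 + bx + c = 0, discriminant D = b^2 - 4ac
Here a = 3, b = -5, c = -10
D = (-5)^2 - 4(3)(-10) = 25 + 120 = 145

D = 145 > 0 but not a perfect square
The equation has 2 distinct real irrational roots.

Discriminant = 145, 2 distinct real irrational roots


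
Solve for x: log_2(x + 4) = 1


Convert to exponential form: x + 4 = 2^1 = 2
x = 2 - 4 = -2
Check: log_2(-2 + 4) = log_2(2) = log_2(2) = 1 ✓

x = -2


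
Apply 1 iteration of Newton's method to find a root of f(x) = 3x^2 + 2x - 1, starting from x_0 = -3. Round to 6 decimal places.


Newton's method: x_(n+1) = x_n - f(x_n)/f'(x_n)
f(x) = 3x^2 + 2x - 1
f'(x) = 6x + 2

Iteration 1:
  f(-3.000000) = 20.000000
  f'(-3.000000) = -16.000000
  x_1 = -3.000000 - (20.000000)/(-16.000000) = -1.750000

x_1 = -1.750000


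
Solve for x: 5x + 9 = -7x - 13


Starting with: 5x + 9 = -7x - 13
Move all x terms to left: (5 + 7)x = -13 - 9
Simplify: 12x = -22
Divide both sides by 12: x = -11/6

x = -11/6


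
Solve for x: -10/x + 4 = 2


Subtract 4 from both sides: -10/x = -2
Multiply both sides by x: -10 = -2 * x
Divide by -2: x = 5

x = 5


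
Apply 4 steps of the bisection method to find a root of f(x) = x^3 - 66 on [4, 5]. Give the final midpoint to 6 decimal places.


f(x) = x^3 - 66
f(4) = -2 < 0
f(5) = 59 > 0

Step 1: midpoint = (4.000000 + 5.000000)/2 = 4.500000
  f(4.500000) = 25.125000
  f(mid) > 0, so root is in [4.000000, 4.500000]

Step 2: midpoint = (4.000000 + 4.500000)/2 = 4.250000
  f(4.250000) = 10.765625
  f(mid) > 0, so root is in [4.000000, 4.250000]

Step 3: midpoint = (4.000000 + 4.250000)/2 = 4.125000
  f(4.125000) = 4.189453
  f(mid) > 0, so root is in [4.000000, 4.125000]

Step 4: midpoint = (4.000000 + 4.125000)/2 = 4.062500
  f(4.062500) = 1.047119
  f(mid) > 0, so root is in [4.000000, 4.062500]

midpoint = 4.062500


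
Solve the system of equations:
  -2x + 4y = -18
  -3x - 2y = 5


Using Cramer's rule:
Determinant D = (-2)(-2) - (-3)(4) = 4 + 12 = 16
Dx = (-18)(-2) - (5)(4) = 36 - 20 = 16
Dy = (-2)(5) - (-3)(-18) = -10 - 54 = -64
x = Dx/D = 16/16 = 1
y = Dy/D = -64/16 = -4

x = 1, y = -4


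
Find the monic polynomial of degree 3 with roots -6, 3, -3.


A monic polynomial with roots -6, 3, -3 is:
p(x) = (x + 6)(x - 3)(x + 3)
After multiplying by (x + 6): x + 6
After multiplying by (x - 3): x^2 + 3x - 18
After multiplying by (x + 3): x^3 + 6x^2 - 9x - 54

x^3 + 6x^2 - 9x - 54


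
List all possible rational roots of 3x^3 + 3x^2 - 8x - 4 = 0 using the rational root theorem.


Rational root theorem: possible roots are ±p/q where:
  p divides the constant term (-4): p ∈ {1, 2, 4}
  q divides the leading coefficient (3): q ∈ {1, 3}

All possible rational roots: -4, -2, -4/3, -1, -2/3, -1/3, 1/3, 2/3, 1, 4/3, 2, 4

-4, -2, -4/3, -1, -2/3, -1/3, 1/3, 2/3, 1, 4/3, 2, 4


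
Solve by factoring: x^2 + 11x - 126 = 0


We need two numbers that multiply to -126 and add to 11.
Those numbers are -7 and 18 (since (-7) * 18 = -126 and (-7) + 18 = 11).
So x^2 + 11x - 126 = (x - 7)(x + 18) = 0
Setting each factor to zero: x = 7 or x = -18

x = -18, x = 7


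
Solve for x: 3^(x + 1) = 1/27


Express both sides with the same base.
1/27 = 3^(-3)
Since the bases match, equate exponents: x + 1 = -3
So x = -3 - (1) = -4

x = -4


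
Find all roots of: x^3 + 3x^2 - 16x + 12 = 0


Let p(x) = x^3 + 3x^2 - 16x + 12. By the rational root theorem (leading coefficient 1), any rational root is an integer divisor of 12: try ±1, ±2, ... in turn.
Test x = 1: value = 0 ✓, so (x - 1) is a factor.
Synthetic division by (x - 1): bring down 1; 1(1) + 3 = 4; 4(1) - 16 = -12; (-12)(1) + 12 = 0 → quotient x^2 + 4x - 12, remainder 0.
Solve the quadratic x^2 + 4x - 12 = 0: discriminant = 4^2 - 4(1)(-12) = 16 + 48 = 64.
sqrt(64) = 8, so x = (-4 ± 8)/2: x = 2 or x = -6.
Collecting all roots found:

x = -6, x = 1, x = 2


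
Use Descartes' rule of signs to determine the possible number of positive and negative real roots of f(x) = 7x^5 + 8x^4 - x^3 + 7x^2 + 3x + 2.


Descartes' rule of signs:

For positive roots, count sign changes in f(x) = 7x^5 + 8x^4 - x^3 + 7x^2 + 3x + 2:
Signs of coefficients: +, +, -, +, +, +
Number of sign changes: 2
Possible positive real roots: 2, 0

For negative roots, examine f(-x) = -7x^5 + 8x^4 + x^3 + 7x^2 - 3x + 2:
Signs of coefficients: -, +, +, +, -, +
Number of sign changes: 3
Possible negative real roots: 3, 1

Positive roots: 2 or 0; Negative roots: 3 or 1


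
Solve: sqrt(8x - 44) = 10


Square both sides: 8x - 44 = 10^2 = 100
8x = 100 + 44 = 144
x = 18
Check: sqrt(8*18 - 44) = sqrt(100) = 10 ✓

x = 18


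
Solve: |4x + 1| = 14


An absolute value equation |expr| = 14 gives two cases:
Case 1: 4x + 1 = 14
  4x = 13, so x = 13/4
Case 2: 4x + 1 = -14
  4x = -15, so x = -15/4

x = -15/4, x = 13/4


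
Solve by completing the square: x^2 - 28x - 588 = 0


Start: x^2 - 28x - 588 = 0
Move constant: x^2 - 28x = 588
Half of -28 is -14, squared is 196
Add 196 to both sides: x^2 - 28x + 196 = 784
(x - 14)^2 = 784
x - 14 = ±28
x = 14 + 28 = 42 or x = 14 - 28 = -14

x = -14, x = 42


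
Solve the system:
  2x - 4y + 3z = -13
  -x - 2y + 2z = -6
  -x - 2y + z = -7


Using Cramer's rule. Expand each determinant along the first row.
D  = 2*[(-2)*1 - 2*(-2)] - (-4)*[(-1)*1 - 2*(-1)] + 3*[(-1)*(-2) - (-2)*(-1)]
  = 2*(2) - (-4)*(1) + 3*(0) = 8
Dx = (-13)*[(-2)*1 - 2*(-2)] - (-4)*[(-6)*1 - 2*(-7)] + 3*[(-6)*(-2) - (-2)*(-7)]
  = (-13)*(2) - (-4)*(8) + 3*(-2) = 0
Dy = 2*[(-6)*1 - 2*(-7)] - (-13)*[(-1)*1 - 2*(-1)] + 3*[(-1)*(-7) - (-6)*(-1)]
  = 2*(8) - (-13)*(1) + 3*(1) = 32
Dz = 2*[(-2)*(-7) - (-6)*(-2)] - (-4)*[(-1)*(-7) - (-6)*(-1)] + (-13)*[(-1)*(-2) - (-2)*(-1)]
  = 2*(2) - (-4)*(1) + (-13)*(0) = 8
x = Dx/D = 0/8 = 0, y = Dy/D = 32/8 = 4, z = Dz/D = 8/8 = 1
Check eq1: (2)(0) + (-4)(4) + (3)(1) = -13 = -13 ✓
Check eq2: (-1)(0) + (-2)(4) + (2)(1) = -6 = -6 ✓
Check eq3: (-1)(0) + (-2)(4) + (1)(1) = -7 = -7 ✓

x = 0, y = 4, z = 1


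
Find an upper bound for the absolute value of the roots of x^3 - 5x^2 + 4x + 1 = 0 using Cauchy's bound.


Cauchy's bound: all roots r satisfy |r| <= 1 + max(|a_i/a_n|) for i = 0,...,n-1
where a_n is the leading coefficient.

Coefficients: [1, -5, 4, 1]
Leading coefficient a_n = 1
Ratios |a_i/a_n|: 5, 4, 1
Maximum ratio: 5
Cauchy's bound: |r| <= 1 + 5 = 6

Upper bound = 6


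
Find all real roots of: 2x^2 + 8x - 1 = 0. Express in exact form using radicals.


Using the quadratic formula: x = (-b ± sqrt(b^2 - 4ac)) / (2a)
Here a = 2, b = 8, c = -1
Discriminant = b^2 - 4ac = 8^2 - 4(2)(-1) = 64 + 8 = 72
Since discriminant = 72 > 0, there are two real roots.
x = (-8 ± 6*sqrt(2)) / 4
Simplifying: x = (-4 ± 3*sqrt(2)) / 2
Numerically: x ≈ 0.1213 or x ≈ -4.1213

x = (-4 + 3*sqrt(2)) / 2 or x = (-4 - 3*sqrt(2)) / 2


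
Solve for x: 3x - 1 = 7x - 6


Starting with: 3x - 1 = 7x - 6
Move all x terms to left: (3 - 7)x = -6 + 1
Simplify: -4x = -5
Divide both sides by -4: x = 5/4

x = 5/4


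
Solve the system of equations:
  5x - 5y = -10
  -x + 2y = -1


Using Cramer's rule:
Determinant D = (5)(2) - (-1)(-5) = 10 - 5 = 5
Dx = (-10)(2) - (-1)(-5) = -20 - 5 = -25
Dy = (5)(-1) - (-1)(-10) = -5 - 10 = -15
x = Dx/D = -25/5 = -5
y = Dy/D = -15/5 = -3

x = -5, y = -3


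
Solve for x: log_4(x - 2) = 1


Convert to exponential form: x - 2 = 4^1 = 4
x = 4 + 2 = 6
Check: log_4(6 - 2) = log_4(4) = log_4(4) = 1 ✓

x = 6


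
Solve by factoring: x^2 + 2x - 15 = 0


We need two numbers that multiply to -15 and add to 2.
Those numbers are 5 and -3 (since 5 * (-3) = -15 and 5 + (-3) = 2).
So x^2 + 2x - 15 = (x + 5)(x - 3) = 0
Setting each factor to zero: x = -5 or x = 3

x = -5, x = 3


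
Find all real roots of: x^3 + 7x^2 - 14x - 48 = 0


Let p(x) = x^3 + 7x^2 - 14x - 48. By the rational root theorem (leading coefficient 1), any rational root is an integer divisor of 48: try ±1, ±2, ... in turn.
Test x = 1: value = -54 ≠ 0.
Test x = -1: value = -28 ≠ 0.
Test x = 2: value = -40 ≠ 0.
Test x = -2: value = 0 ✓, so (x + 2) is a factor.
Synthetic division by (x + 2): bring down 1; 1(-2) + 7 = 5; 5(-2) - 14 = -24; (-24)(-2) - 48 = 0 → quotient x^2 + 5x - 24, remainder 0.
Solve the quadratic x^2 + 5x - 24 = 0: discriminant = 5^2 - 4(1)(-24) = 25 + 96 = 121.
sqrt(121) = 11, so x = (-5 ± 11)/2: x = 3 or x = -8.

x = -8, x = -2, x = 3


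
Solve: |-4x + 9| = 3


An absolute value equation |expr| = 3 gives two cases:
Case 1: -4x + 9 = 3
  -4x = -6, so x = 3/2
Case 2: -4x + 9 = -3
  -4x = -12, so x = 3

x = 3/2, x = 3


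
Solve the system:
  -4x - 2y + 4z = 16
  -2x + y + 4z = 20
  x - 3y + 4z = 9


Using Cramer's rule. Expand each determinant along the first row.
D  = (-4)*[1*4 - 4*(-3)] - (-2)*[(-2)*4 - 4*1] + 4*[(-2)*(-3) - 1*1]
  = (-4)*(16) - (-2)*(-12) + 4*(5) = -68
Dx = 16*[1*4 - 4*(-3)] - (-2)*[20*4 - 4*9] + 4*[20*(-3) - 1*9]
  = 16*(16) - (-2)*(44) + 4*(-69) = 68
Dy = (-4)*[20*4 - 4*9] - 16*[(-2)*4 - 4*1] + 4*[(-2)*9 - 20*1]
  = (-4)*(44) - 16*(-12) + 4*(-38) = -136
Dz = (-4)*[1*9 - 20*(-3)] - (-2)*[(-2)*9 - 20*1] + 16*[(-2)*(-3) - 1*1]
  = (-4)*(69) - (-2)*(-38) + 16*(5) = -272
x = Dx/D = 68/-68 = -1, y = Dy/D = -136/-68 = 2, z = Dz/D = -272/-68 = 4
Check eq1: (-4)(-1) + (-2)(2) + (4)(4) = 16 = 16 ✓
Check eq2: (-2)(-1) + (1)(2) + (4)(4) = 20 = 20 ✓
Check eq3: (1)(-1) + (-3)(2) + (4)(4) = 9 = 9 ✓

x = -1, y = 2, z = 4


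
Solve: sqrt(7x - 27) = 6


Square both sides: 7x - 27 = 6^2 = 36
7x = 36 + 27 = 63
x = 9
Check: sqrt(7*9 - 27) = sqrt(36) = 6 ✓

x = 9


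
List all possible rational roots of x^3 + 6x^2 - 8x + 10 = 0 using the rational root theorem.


Rational root theorem: possible roots are ±p/q where:
  p divides the constant term (10): p ∈ {1, 2, 5, 10}
  q divides the leading coefficient (1): q ∈ {1}

All possible rational roots: -10, -5, -2, -1, 1, 2, 5, 10

-10, -5, -2, -1, 1, 2, 5, 10


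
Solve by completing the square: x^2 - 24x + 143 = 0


Start: x^2 - 24x + 143 = 0
Move constant: x^2 - 24x = -143
Half of -24 is -12, squared is 144
Add 144 to both sides: x^2 - 24x + 144 = 1
(x - 12)^2 = 1
x - 12 = ±1
x = 12 + 1 = 13 or x = 12 - 1 = 11

x = 11, x = 13


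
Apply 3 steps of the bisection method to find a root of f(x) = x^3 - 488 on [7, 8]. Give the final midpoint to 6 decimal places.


f(x) = x^3 - 488
f(7) = -145 < 0
f(8) = 24 > 0

Step 1: midpoint = (7.000000 + 8.000000)/2 = 7.500000
  f(7.500000) = -66.125000
  f(mid) < 0, so root is in [7.500000, 8.000000]

Step 2: midpoint = (7.500000 + 8.000000)/2 = 7.750000
  f(7.750000) = -22.515625
  f(mid) < 0, so root is in [7.750000, 8.000000]

Step 3: midpoint = (7.750000 + 8.000000)/2 = 7.875000
  f(7.875000) = 0.373047
  f(mid) > 0, so root is in [7.750000, 7.875000]

midpoint = 7.875000


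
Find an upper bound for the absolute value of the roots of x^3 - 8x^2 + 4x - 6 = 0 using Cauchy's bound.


Cauchy's bound: all roots r satisfy |r| <= 1 + max(|a_i/a_n|) for i = 0,...,n-1
where a_n is the leading coefficient.

Coefficients: [1, -8, 4, -6]
Leading coefficient a_n = 1
Ratios |a_i/a_n|: 8, 4, 6
Maximum ratio: 8
Cauchy's bound: |r| <= 1 + 8 = 9

Upper bound = 9


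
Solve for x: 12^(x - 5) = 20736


Express both sides with the same base.
20736 = 12^4
Since the bases match, equate exponents: x - 5 = 4
So x = 4 - (-5) = 9

x = 9


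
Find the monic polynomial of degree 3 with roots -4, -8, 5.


A monic polynomial with roots -4, -8, 5 is:
p(x) = (x + 4)(x + 8)(x - 5)
After multiplying by (x + 4): x + 4
After multiplying by (x + 8): x^2 + 12x + 32
After multiplying by (x - 5): x^3 + 7x^2 - 28x - 160

x^3 + 7x^2 - 28x - 160


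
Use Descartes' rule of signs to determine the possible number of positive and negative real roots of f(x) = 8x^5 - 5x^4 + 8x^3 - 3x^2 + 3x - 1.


Descartes' rule of signs:

For positive roots, count sign changes in f(x) = 8x^5 - 5x^4 + 8x^3 - 3x^2 + 3x - 1:
Signs of coefficients: +, -, +, -, +, -
Number of sign changes: 5
Possible positive real roots: 5, 3, 1

For negative roots, examine f(-x) = -8x^5 - 5x^4 - 8x^3 - 3x^2 - 3x - 1:
Signs of coefficients: -, -, -, -, -, -
Number of sign changes: 0
Possible negative real roots: 0

Positive roots: 5 or 3 or 1; Negative roots: 0


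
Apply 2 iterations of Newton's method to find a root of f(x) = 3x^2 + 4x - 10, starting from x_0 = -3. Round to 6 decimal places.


Newton's method: x_(n+1) = x_n - f(x_n)/f'(x_n)
f(x) = 3x^2 + 4x - 10
f'(x) = 6x + 4

Iteration 1:
  f(-3.000000) = 5.000000
  f'(-3.000000) = -14.000000
  x_1 = -3.000000 - (5.000000)/(-14.000000) = -2.642857

Iteration 2:
  f(-2.642857) = 0.382653
  f'(-2.642857) = -11.857143
  x_2 = -2.642857 - (0.382653)/(-11.857143) = -2.610585

x_2 = -2.610585


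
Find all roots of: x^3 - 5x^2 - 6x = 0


The constant term is 0, so x = 0 is a root. Factor out x:
  x^2 - 5x - 6 = 0
Solve the quadratic x^2 - 5x - 6 = 0: discriminant = (-5)^2 - 4(1)(-6) = 25 + 24 = 49.
sqrt(49) = 7, so x = (5 ± 7)/2: x = 6 or x = -1.
Collecting all roots found:

x = -1, x = 0, x = 6


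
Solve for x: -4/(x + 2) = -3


Multiply both sides by (x + 2): -4 = -3(x + 2)
Distribute: -4 = -3x - 6
-3x = -4 + 6 = 2
x = -2/3

x = -2/3


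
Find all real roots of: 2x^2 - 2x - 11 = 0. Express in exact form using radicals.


Using the quadratic formula: x = (-b ± sqrt(b^2 - 4ac)) / (2a)
Here a = 2, b = -2, c = -11
Discriminant = b^2 - 4ac = (-2)^2 - 4(2)(-11) = 4 + 88 = 92
Since discriminant = 92 > 0, there are two real roots.
x = (2 ± 2*sqrt(23)) / 4
Simplifying: x = (1 ± sqrt(23)) / 2
Numerically: x ≈ 2.8979 or x ≈ -1.8979

x = (1 + sqrt(23)) / 2 or x = (1 - sqrt(23)) / 2


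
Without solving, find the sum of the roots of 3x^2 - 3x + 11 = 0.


By Vieta's formulas for ax^2 + bx + c = 0:
  Sum of roots = -b/a
  Product of roots = c/a

Here a = 3, b = -3, c = 11
Sum = -(-3)/3 = 1
Product = 11/3 = 11/3

Sum = 1


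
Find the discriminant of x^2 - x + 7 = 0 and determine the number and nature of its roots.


For ax^2 + bx + c = 0, discriminant D = b^2 - 4ac
Here a = 1, b = -1, c = 7
D = (-1)^2 - 4(1)(7) = 1 - 28 = -27

D = -27 < 0
The equation has no real roots (2 complex conjugate roots).

Discriminant = -27, no real roots (2 complex conjugate roots)


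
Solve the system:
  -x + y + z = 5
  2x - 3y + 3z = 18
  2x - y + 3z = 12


Using Cramer's rule. Expand each determinant along the first row.
D  = (-1)*[(-3)*3 - 3*(-1)] - 1*[2*3 - 3*2] + 1*[2*(-1) - (-3)*2]
  = (-1)*(-6) - 1*(0) + 1*(4) = 10
Dx = 5*[(-3)*3 - 3*(-1)] - 1*[18*3 - 3*12] + 1*[18*(-1) - (-3)*12]
  = 5*(-6) - 1*(18) + 1*(18) = -30
Dy = (-1)*[18*3 - 3*12] - 5*[2*3 - 3*2] + 1*[2*12 - 18*2]
  = (-1)*(18) - 5*(0) + 1*(-12) = -30
Dz = (-1)*[(-3)*12 - 18*(-1)] - 1*[2*12 - 18*2] + 5*[2*(-1) - (-3)*2]
  = (-1)*(-18) - 1*(-12) + 5*(4) = 50
x = Dx/D = -30/10 = -3, y = Dy/D = -30/10 = -3, z = Dz/D = 50/10 = 5
Check eq1: (-1)(-3) + (1)(-3) + (1)(5) = 5 = 5 ✓
Check eq2: (2)(-3) + (-3)(-3) + (3)(5) = 18 = 18 ✓
Check eq3: (2)(-3) + (-1)(-3) + (3)(5) = 12 = 12 ✓

x = -3, y = -3, z = 5
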